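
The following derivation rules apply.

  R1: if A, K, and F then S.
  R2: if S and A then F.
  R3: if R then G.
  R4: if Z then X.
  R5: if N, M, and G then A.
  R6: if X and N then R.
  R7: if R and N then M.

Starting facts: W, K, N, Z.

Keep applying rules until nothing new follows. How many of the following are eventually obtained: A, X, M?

Z holds, so X follows (R4).
From X and N, R6 gives R.
R and N hold, so M follows (R7).
From R, R3 gives G.
From N, M, and G, R5 gives A.
A: reached.
X: reached.
M: reached.
All 3 are reached.

3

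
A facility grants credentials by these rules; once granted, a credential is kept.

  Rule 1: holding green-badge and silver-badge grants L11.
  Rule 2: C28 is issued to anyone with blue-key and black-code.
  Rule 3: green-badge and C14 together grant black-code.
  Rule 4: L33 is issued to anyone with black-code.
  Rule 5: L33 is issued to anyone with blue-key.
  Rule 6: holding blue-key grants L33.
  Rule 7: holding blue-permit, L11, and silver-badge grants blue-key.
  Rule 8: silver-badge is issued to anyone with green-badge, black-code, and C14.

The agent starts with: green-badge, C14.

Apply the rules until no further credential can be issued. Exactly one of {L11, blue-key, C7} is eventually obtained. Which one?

Holding green-badge and C14 grants black-code (Rule 3).
Holding green-badge, black-code, and C14 grants silver-badge (Rule 8).
Holding green-badge and silver-badge grants L11 (Rule 1).
blue-key would need blue-permit, L11, and silver-badge (Rule 7), but blue-permit is never granted. No rule produces C7, and it is not given.

L11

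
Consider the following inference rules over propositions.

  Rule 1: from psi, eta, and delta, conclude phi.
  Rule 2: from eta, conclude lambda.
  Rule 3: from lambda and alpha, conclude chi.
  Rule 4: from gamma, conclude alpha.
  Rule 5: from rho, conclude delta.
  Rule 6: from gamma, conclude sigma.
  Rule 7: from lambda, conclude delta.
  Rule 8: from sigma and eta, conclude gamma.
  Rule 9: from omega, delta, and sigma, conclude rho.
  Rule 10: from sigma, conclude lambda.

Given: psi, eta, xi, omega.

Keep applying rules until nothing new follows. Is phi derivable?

Yes

From eta, Rule 2 gives lambda.
From lambda, Rule 7 gives delta.
psi, eta, and delta hold, so phi follows (Rule 1).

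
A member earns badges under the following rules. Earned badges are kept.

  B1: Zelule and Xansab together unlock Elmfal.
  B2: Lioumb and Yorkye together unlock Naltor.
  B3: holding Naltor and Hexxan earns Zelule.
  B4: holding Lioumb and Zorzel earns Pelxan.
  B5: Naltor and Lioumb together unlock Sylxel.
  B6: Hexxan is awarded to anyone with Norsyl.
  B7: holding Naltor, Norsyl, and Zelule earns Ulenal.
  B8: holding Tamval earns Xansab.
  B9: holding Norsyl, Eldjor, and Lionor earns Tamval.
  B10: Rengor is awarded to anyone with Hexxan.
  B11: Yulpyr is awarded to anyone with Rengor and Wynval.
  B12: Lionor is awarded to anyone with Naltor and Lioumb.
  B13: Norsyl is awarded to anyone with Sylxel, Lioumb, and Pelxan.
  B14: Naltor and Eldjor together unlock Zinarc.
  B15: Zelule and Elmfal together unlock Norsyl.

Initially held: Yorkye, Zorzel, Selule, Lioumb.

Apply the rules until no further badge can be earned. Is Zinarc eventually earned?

No

Zinarc would need Naltor and Eldjor (B14), but Eldjor is never earned.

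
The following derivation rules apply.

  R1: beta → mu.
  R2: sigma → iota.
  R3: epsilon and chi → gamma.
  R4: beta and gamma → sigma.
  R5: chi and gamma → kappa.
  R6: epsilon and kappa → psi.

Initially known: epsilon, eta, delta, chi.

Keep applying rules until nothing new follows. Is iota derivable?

No

iota would need sigma (R2), but sigma is never established.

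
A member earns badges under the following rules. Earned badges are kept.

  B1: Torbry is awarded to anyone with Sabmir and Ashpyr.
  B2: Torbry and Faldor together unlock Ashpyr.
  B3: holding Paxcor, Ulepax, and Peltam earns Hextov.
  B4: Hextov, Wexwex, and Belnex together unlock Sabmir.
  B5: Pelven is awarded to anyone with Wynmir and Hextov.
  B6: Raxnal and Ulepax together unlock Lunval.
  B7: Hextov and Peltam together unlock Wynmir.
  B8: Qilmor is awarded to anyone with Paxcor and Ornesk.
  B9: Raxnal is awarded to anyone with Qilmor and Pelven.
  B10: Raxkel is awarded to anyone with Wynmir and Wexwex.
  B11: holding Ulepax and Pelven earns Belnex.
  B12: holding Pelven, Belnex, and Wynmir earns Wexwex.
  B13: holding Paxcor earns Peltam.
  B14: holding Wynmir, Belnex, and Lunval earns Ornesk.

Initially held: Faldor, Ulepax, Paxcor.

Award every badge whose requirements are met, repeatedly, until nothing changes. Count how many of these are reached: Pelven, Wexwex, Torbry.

With Paxcor, Peltam is earned (B13).
With Paxcor, Ulepax, and Peltam, Hextov is earned (B3).
With Hextov and Peltam, Wynmir is earned (B7).
With Wynmir and Hextov, Pelven is earned (B5).
With Ulepax and Pelven, Belnex is earned (B11).
With Pelven, Belnex, and Wynmir, Wexwex is earned (B12).
Pelven: reached.
Wexwex: reached.
Torbry would need Sabmir and Ashpyr (B1), but Ashpyr is never earned.
Reached: Pelven and Wexwex — 2 of the 3.

2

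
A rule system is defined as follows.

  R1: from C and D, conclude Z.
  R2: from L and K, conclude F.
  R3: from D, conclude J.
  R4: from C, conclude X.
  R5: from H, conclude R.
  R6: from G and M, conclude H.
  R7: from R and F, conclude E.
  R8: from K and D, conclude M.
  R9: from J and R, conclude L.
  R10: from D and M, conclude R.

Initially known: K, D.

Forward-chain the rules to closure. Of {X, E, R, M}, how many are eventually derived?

D holds, so J follows (R3).
From K and D, R8 gives M.
D and M hold, so R follows (R10).
From J and R, R9 gives L.
L and K hold, so F follows (R2).
From R and F, R7 gives E.
X would need C (R4), but C is never established.
E: reached.
R: reached.
M: reached.
Reached: E, R, and M — 3 of the 4.

3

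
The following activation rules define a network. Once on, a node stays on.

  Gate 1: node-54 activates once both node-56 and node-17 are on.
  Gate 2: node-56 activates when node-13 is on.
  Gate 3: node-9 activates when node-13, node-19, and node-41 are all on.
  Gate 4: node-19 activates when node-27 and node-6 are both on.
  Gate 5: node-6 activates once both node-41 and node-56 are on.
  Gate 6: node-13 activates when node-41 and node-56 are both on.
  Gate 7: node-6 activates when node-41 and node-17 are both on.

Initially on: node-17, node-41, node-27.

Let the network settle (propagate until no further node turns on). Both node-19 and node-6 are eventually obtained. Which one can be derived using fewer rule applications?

node-6

node-6: Gate 7: node-41 and node-17 on → node-6 on. [1 rule application]
node-19: node-41 and node-17 are on, so node-6 activates (Gate 7). node-27 and node-6 are on, so node-19 activates (Gate 4). [2 rule applications]
node-6 needs fewer.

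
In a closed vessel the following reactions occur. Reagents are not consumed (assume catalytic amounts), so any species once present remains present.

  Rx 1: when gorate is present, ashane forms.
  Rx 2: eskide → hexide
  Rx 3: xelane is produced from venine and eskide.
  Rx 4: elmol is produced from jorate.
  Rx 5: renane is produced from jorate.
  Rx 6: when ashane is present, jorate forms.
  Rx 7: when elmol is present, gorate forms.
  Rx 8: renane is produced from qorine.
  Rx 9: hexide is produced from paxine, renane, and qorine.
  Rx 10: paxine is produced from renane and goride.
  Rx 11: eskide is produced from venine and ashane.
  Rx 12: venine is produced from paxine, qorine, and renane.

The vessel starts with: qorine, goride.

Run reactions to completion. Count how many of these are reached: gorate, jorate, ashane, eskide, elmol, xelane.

0

gorate would need elmol (Rx 7), but elmol never forms.
jorate would need ashane (Rx 6), but ashane never forms.
ashane would need gorate (Rx 1), but gorate never forms.
eskide would need venine and ashane (Rx 11), but ashane never forms.
elmol would need jorate (Rx 4), but jorate never forms.
xelane would need venine and eskide (Rx 3), but eskide never forms.
None of the 6 are reached.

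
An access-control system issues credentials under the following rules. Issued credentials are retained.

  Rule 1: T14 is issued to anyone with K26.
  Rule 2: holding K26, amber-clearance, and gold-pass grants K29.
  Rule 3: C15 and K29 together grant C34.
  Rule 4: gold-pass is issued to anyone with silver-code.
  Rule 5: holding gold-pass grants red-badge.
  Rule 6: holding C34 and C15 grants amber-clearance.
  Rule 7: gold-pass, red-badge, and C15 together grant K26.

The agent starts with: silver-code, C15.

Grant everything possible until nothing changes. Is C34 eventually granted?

No

C34 would need C15 and K29 (Rule 3), but K29 is never granted.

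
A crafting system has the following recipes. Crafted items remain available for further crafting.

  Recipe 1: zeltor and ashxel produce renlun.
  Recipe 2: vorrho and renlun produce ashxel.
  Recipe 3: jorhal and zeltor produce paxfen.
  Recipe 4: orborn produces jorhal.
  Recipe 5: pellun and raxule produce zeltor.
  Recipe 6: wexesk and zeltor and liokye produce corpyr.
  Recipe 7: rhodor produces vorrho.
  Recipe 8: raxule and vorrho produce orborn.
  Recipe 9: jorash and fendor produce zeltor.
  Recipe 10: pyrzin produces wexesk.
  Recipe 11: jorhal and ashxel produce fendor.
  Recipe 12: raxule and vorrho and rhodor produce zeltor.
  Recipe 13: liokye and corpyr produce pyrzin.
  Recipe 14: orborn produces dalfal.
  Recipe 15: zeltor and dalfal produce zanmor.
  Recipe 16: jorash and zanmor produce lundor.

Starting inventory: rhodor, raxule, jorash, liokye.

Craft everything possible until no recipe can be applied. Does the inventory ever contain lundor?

Yes

rhodor → vorrho (Recipe 7).
Using Recipe 12, raxule, vorrho, and rhodor make zeltor.
raxule and vorrho → orborn (Recipe 8).
orborn → dalfal (Recipe 14).
Using Recipe 15, zeltor and dalfal make zanmor.
jorash and zanmor → lundor (Recipe 16).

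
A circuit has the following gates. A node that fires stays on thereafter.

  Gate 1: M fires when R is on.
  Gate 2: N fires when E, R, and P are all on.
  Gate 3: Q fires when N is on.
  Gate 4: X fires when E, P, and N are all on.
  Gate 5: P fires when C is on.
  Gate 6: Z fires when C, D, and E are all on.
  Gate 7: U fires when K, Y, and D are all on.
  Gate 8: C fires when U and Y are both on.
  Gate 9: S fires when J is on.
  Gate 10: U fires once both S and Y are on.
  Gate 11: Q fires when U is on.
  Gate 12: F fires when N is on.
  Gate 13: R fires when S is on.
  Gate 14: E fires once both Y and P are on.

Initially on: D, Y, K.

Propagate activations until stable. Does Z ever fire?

Yes

Gate 7: K, Y, and D on → U on.
Gate 8: U and Y on → C on.
C is on, so P fires (Gate 5).
Gate 14: Y and P on → E on.
Gate 6: C, D, and E on → Z on.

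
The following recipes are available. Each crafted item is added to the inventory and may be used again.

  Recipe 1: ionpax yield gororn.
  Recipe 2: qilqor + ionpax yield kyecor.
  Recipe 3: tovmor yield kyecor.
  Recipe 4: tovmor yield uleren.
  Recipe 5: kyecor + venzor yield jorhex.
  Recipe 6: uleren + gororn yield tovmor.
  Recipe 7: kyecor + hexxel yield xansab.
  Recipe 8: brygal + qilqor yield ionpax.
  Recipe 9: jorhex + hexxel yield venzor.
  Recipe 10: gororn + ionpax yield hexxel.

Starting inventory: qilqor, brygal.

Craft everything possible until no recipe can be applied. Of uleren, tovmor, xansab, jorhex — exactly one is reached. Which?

xansab

Using Recipe 8, brygal and qilqor make ionpax.
qilqor + ionpax → kyecor (Recipe 2).
Using Recipe 1, ionpax makes gororn.
gororn + ionpax → hexxel (Recipe 10).
kyecor + hexxel → xansab (Recipe 7).
tovmor would need uleren and gororn (Recipe 6), but uleren is never obtained. uleren would need tovmor (Recipe 4), but tovmor is never obtained. jorhex would need kyecor and venzor (Recipe 5), but venzor is never obtained.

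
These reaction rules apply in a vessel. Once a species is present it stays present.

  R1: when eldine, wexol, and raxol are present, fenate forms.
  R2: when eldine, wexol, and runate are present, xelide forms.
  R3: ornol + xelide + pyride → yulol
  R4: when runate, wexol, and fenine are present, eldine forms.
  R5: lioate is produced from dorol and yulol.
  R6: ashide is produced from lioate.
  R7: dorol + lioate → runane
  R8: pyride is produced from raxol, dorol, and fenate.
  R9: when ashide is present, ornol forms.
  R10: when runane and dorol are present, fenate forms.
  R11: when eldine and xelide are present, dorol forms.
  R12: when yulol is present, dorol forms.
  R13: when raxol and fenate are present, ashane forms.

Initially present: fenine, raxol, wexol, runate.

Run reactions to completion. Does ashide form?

No

ashide would need lioate (R6), but lioate never forms.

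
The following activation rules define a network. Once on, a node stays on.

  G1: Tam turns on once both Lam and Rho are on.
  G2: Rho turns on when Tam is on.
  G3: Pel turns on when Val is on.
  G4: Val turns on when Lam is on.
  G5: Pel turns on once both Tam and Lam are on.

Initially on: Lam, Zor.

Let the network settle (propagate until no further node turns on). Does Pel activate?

G4: Lam on → Val on.
Val is on, so Pel turns on (G3).

Yes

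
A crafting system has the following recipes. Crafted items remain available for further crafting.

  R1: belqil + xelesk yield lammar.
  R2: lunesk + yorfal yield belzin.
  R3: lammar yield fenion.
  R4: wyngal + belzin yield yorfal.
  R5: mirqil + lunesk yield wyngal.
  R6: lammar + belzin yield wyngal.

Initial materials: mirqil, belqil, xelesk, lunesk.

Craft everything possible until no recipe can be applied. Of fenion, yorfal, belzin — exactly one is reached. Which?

Using R1, belqil and xelesk make lammar.
Using R3, lammar makes fenion.
belzin would need lunesk and yorfal (R2), but yorfal is never obtained. yorfal would need wyngal and belzin (R4), but belzin is never obtained.

fenion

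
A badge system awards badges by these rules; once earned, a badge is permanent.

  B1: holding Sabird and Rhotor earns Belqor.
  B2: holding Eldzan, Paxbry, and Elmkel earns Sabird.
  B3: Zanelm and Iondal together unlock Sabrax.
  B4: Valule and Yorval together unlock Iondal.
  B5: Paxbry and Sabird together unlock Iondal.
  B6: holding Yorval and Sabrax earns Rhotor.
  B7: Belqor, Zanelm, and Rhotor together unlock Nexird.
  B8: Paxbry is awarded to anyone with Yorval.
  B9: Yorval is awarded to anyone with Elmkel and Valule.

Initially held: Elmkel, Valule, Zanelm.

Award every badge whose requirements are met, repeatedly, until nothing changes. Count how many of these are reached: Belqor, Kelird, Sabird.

Belqor would need Sabird and Rhotor (B1), but Sabird is never earned.
No rule produces Kelird, and it is not given.
Sabird would need Eldzan, Paxbry, and Elmkel (B2), but Eldzan is never earned.
None of the 3 are reached.

0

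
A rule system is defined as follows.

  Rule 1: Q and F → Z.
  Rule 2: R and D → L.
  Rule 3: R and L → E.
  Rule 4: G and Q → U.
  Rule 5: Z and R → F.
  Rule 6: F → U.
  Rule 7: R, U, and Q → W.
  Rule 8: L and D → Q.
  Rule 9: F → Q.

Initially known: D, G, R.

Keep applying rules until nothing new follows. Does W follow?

From R and D, Rule 2 gives L.
L and D hold, so Q follows (Rule 8).
From G and Q, Rule 4 gives U.
R, U, and Q hold, so W follows (Rule 7).

Yes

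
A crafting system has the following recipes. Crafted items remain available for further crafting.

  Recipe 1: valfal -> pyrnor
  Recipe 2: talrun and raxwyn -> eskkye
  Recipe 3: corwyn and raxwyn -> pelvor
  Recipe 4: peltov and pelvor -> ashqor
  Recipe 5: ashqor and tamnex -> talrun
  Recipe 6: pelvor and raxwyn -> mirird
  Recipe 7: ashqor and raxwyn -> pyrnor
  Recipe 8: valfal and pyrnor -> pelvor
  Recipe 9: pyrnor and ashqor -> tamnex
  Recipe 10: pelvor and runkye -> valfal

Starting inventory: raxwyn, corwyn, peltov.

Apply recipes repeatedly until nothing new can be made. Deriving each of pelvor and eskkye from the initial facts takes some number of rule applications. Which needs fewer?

pelvor

pelvor: corwyn and raxwyn -> pelvor (Recipe 3). [1 rule application]
eskkye: Using Recipe 3, corwyn and raxwyn make pelvor. Using Recipe 4, peltov and pelvor make ashqor. ashqor and raxwyn -> pyrnor (Recipe 7). pyrnor and ashqor -> tamnex (Recipe 9). Using Recipe 5, ashqor and tamnex make talrun. talrun and raxwyn -> eskkye (Recipe 2). [6 rule applications]
pelvor needs fewer.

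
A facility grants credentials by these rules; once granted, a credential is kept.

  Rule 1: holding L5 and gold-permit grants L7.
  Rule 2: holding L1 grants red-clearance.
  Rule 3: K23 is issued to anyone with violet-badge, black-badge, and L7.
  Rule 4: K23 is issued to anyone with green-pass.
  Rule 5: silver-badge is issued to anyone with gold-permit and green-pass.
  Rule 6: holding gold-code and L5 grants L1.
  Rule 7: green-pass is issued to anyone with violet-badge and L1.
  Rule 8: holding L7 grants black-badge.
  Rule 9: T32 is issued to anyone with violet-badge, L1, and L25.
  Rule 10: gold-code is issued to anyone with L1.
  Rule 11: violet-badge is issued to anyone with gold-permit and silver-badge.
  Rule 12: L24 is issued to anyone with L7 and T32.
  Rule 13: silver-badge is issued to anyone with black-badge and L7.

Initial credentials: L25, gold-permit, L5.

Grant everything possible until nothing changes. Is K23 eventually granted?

Holding L5 and gold-permit grants L7 (Rule 1).
Holding L7 grants black-badge (Rule 8).
Holding black-badge and L7 grants silver-badge (Rule 13).
Holding gold-permit and silver-badge grants violet-badge (Rule 11).
Holding violet-badge, black-badge, and L7 grants K23 (Rule 3).

Yes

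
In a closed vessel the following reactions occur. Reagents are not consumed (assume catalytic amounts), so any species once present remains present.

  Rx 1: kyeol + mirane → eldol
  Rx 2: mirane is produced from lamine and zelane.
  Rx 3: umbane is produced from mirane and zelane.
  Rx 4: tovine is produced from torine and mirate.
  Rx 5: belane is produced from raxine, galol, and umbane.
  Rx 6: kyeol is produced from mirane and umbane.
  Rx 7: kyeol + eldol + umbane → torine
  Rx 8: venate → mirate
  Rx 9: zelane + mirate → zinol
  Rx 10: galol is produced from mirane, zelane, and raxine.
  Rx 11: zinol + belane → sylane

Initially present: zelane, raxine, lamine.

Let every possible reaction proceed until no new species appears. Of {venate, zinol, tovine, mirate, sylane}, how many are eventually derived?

No rule produces venate, and it is not given.
zinol would need zelane and mirate (Rx 9), but mirate never forms.
tovine would need torine and mirate (Rx 4), but mirate never forms.
mirate would need venate (Rx 8), but venate never forms.
sylane would need zinol and belane (Rx 11), but zinol never forms.
None of the 5 are reached.

0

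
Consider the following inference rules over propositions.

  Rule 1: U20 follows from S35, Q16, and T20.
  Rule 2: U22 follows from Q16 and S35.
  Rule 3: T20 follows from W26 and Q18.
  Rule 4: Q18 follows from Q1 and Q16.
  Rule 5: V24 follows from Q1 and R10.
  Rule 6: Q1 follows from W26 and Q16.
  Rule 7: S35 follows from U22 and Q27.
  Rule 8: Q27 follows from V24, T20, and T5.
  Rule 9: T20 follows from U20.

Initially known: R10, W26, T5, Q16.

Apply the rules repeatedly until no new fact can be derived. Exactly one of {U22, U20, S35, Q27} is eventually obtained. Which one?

Q27

W26 and Q16 hold, so Q1 follows (Rule 6).
Q1 and Q16 hold, so Q18 follows (Rule 4).
Q1 and R10 hold, so V24 follows (Rule 5).
From W26 and Q18, Rule 3 gives T20.
V24, T20, and T5 hold, so Q27 follows (Rule 8).
S35 would need U22 and Q27 (Rule 7), but U22 is never established. U20 would need S35, Q16, and T20 (Rule 1), but S35 is never established. U22 would need Q16 and S35 (Rule 2), but S35 is never established.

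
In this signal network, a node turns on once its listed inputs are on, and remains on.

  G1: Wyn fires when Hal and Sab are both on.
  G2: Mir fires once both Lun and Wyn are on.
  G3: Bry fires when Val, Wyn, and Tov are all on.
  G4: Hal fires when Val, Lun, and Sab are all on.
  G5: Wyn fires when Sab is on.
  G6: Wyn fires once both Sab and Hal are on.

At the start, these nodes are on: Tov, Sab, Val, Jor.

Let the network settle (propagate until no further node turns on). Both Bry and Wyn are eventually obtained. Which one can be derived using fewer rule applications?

Wyn: Sab is on, so Wyn fires (G5). [1 rule application]
Bry: G5: Sab on → Wyn on. G3: Val, Wyn, and Tov on → Bry on. [2 rule applications]
Wyn needs fewer.

Wyn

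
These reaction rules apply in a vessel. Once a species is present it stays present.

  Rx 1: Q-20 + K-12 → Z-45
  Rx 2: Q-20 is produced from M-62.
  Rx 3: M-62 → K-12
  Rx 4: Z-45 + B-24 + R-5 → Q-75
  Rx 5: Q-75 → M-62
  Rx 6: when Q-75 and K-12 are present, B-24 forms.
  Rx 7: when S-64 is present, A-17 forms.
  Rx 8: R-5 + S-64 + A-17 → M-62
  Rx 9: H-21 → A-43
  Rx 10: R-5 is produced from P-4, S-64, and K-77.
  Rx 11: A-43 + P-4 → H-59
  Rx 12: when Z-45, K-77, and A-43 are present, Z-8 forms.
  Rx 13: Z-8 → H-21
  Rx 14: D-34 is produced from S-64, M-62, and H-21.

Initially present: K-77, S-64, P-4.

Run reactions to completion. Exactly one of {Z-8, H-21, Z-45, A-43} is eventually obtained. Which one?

S-64 present → A-17 forms (Rx 7).
P-4, S-64, and K-77 present → R-5 forms (Rx 10).
R-5, S-64, and A-17 present → M-62 forms (Rx 8).
M-62 present → K-12 forms (Rx 3).
M-62 present → Q-20 forms (Rx 2).
Q-20 and K-12 present → Z-45 forms (Rx 1).
H-21 would need Z-8 (Rx 13), but Z-8 never forms. A-43 would need H-21 (Rx 9), but H-21 never forms. Z-8 would need Z-45, K-77, and A-43 (Rx 12), but A-43 never forms.

Z-45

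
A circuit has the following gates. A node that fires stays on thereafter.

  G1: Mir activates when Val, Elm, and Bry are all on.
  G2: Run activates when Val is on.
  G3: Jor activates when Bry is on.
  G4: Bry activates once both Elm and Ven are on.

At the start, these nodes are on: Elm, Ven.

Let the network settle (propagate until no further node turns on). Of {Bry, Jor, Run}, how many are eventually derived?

2

G4: Elm and Ven on → Bry on.
Bry is on, so Jor activates (G3).
Bry: reached.
Jor: reached.
Run would need Val (G2), but Val never turns on.
Reached: Bry and Jor — 2 of the 3.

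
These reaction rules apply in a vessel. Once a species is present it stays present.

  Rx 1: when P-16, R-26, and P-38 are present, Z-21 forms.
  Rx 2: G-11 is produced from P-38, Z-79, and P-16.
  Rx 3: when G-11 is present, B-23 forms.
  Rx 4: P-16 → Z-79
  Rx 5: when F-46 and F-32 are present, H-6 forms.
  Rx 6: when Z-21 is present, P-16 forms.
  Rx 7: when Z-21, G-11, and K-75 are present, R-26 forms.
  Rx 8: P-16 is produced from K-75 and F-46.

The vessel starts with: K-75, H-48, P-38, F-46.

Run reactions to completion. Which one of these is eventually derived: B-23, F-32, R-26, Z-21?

B-23

K-75 and F-46 present → P-16 forms (Rx 8).
P-16 present → Z-79 forms (Rx 4).
P-38, Z-79, and P-16 present → G-11 forms (Rx 2).
G-11 present → B-23 forms (Rx 3).
No rule produces F-32, and it is not given. R-26 would need Z-21, G-11, and K-75 (Rx 7), but Z-21 never forms. Z-21 would need P-16, R-26, and P-38 (Rx 1), but R-26 never forms.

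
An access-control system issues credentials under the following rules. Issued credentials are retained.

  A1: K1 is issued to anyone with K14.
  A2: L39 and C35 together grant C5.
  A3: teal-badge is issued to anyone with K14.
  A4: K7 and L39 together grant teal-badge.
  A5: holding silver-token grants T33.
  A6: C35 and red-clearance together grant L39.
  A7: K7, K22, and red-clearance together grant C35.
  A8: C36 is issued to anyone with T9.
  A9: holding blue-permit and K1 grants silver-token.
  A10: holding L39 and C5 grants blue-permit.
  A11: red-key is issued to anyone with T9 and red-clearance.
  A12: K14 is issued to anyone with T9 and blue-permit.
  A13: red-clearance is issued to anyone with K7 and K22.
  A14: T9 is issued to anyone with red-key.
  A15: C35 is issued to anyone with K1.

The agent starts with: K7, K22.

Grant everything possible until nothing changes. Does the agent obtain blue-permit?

Yes

Holding K7 and K22 grants red-clearance (A13).
Holding K7, K22, and red-clearance grants C35 (A7).
Holding C35 and red-clearance grants L39 (A6).
Holding L39 and C35 grants C5 (A2).
Holding L39 and C5 grants blue-permit (A10).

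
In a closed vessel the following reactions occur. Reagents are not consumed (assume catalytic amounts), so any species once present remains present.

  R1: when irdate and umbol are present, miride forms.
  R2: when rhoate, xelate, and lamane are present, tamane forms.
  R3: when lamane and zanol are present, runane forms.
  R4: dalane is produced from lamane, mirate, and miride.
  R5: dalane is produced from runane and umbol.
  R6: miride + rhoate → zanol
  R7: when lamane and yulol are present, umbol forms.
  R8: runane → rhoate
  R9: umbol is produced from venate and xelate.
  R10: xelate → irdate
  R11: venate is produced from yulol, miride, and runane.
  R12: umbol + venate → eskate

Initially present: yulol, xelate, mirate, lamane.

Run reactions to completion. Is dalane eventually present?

Yes

lamane and yulol present → umbol forms (R7).
xelate present → irdate forms (R10).
irdate and umbol present → miride forms (R1).
lamane, mirate, and miride present → dalane forms (R4).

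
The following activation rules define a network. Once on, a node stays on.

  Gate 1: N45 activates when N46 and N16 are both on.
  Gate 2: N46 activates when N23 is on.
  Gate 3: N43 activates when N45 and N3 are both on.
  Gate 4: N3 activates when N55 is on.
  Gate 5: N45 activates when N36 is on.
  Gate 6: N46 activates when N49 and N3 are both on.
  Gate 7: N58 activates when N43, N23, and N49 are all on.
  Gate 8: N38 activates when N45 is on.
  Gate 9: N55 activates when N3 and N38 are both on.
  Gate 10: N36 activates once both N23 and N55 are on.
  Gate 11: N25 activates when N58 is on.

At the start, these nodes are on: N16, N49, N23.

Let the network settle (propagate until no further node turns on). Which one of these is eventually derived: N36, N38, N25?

Gate 2: N23 on → N46 on.
Gate 1: N46 and N16 on → N45 on.
Gate 8: N45 on → N38 on.
N25 would need N58 (Gate 11), but N58 never turns on. N36 would need N23 and N55 (Gate 10), but N55 never turns on.

N38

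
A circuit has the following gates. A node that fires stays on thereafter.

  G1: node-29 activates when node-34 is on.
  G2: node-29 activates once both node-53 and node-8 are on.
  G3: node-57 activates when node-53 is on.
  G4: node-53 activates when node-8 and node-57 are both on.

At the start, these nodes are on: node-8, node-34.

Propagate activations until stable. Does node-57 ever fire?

node-57 would need node-53 (G3), but node-53 never turns on.

No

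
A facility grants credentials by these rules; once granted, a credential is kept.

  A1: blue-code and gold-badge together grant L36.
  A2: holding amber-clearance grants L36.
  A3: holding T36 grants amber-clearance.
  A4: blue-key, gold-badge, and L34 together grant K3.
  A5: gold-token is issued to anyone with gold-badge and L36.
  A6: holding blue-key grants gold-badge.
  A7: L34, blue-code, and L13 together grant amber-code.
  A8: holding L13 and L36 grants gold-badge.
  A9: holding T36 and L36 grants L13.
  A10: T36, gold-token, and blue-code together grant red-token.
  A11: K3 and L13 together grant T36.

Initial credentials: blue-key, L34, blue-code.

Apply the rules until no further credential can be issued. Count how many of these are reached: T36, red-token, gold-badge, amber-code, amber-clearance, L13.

Holding blue-key grants gold-badge (A6).
T36 would need K3 and L13 (A11), but L13 is never granted.
red-token would need T36, gold-token, and blue-code (A10), but T36 is never granted.
gold-badge: reached.
amber-code would need L34, blue-code, and L13 (A7), but L13 is never granted.
amber-clearance would need T36 (A3), but T36 is never granted.
L13 would need T36 and L36 (A9), but T36 is never granted.
Reached: gold-badge — 1 of the 6.

1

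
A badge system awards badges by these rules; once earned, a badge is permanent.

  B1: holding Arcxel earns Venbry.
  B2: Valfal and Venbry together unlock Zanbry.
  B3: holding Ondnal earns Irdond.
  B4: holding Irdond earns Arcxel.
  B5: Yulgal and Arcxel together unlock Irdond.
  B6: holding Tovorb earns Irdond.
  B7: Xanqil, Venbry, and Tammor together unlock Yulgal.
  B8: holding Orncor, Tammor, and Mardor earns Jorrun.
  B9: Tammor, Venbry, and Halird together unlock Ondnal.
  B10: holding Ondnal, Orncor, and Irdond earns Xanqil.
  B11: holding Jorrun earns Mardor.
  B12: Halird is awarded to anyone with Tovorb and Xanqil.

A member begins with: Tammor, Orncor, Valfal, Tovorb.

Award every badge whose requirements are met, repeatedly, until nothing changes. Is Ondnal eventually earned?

No

Ondnal would need Tammor, Venbry, and Halird (B9), but Halird is never earned.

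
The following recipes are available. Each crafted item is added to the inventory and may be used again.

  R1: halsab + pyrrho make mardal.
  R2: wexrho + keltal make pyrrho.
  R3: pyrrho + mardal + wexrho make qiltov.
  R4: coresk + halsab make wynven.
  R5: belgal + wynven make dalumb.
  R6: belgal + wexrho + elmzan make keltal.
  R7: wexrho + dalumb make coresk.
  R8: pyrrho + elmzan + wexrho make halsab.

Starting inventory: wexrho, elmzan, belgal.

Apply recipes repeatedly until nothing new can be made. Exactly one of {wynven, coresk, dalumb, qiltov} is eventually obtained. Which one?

qiltov

belgal + wexrho + elmzan → keltal (R6).
wexrho + keltal → pyrrho (R2).
pyrrho + elmzan + wexrho → halsab (R8).
halsab + pyrrho → mardal (R1).
Using R3, pyrrho, mardal, and wexrho make qiltov.
wynven would need coresk and halsab (R4), but coresk is never obtained. dalumb would need belgal and wynven (R5), but wynven is never obtained. coresk would need wexrho and dalumb (R7), but dalumb is never obtained.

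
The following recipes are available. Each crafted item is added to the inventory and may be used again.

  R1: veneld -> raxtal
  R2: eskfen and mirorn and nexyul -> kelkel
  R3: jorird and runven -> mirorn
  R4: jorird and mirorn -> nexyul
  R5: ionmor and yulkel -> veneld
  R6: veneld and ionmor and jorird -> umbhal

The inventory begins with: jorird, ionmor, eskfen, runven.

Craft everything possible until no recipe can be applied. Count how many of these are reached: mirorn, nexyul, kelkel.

jorird and runven -> mirorn (R3).
Using R4, jorird and mirorn make nexyul.
eskfen and mirorn and nexyul -> kelkel (R2).
mirorn: reached.
nexyul: reached.
kelkel: reached.
All 3 are reached.

3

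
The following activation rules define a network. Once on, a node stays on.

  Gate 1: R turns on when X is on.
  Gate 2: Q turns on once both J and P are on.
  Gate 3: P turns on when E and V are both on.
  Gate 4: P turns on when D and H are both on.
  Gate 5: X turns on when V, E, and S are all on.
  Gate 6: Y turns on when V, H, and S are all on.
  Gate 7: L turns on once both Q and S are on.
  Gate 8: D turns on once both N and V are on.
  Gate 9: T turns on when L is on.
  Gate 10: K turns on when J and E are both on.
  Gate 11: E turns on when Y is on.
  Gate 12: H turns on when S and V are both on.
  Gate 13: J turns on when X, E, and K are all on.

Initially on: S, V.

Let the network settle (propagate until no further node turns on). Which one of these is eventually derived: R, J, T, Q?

Gate 12: S and V on → H on.
Gate 6: V, H, and S on → Y on.
Y is on, so E turns on (Gate 11).
Gate 5: V, E, and S on → X on.
X is on, so R turns on (Gate 1).
T would need L (Gate 9), but L never turns on. J would need X, E, and K (Gate 13), but K never turns on. Q would need J and P (Gate 2), but J never turns on.

R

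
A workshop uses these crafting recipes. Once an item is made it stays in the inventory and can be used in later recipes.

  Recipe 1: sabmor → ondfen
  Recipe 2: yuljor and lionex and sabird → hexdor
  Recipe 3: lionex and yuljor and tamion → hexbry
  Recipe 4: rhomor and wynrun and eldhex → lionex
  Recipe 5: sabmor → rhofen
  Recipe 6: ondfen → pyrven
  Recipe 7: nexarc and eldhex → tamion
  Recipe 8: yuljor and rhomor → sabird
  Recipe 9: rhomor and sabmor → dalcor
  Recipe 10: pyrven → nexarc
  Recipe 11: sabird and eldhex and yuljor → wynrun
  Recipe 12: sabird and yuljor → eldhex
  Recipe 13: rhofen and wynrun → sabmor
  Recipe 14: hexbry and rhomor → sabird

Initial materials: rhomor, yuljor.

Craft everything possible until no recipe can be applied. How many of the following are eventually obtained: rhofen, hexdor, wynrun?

2

yuljor and rhomor → sabird (Recipe 8).
sabird and yuljor → eldhex (Recipe 12).
Using Recipe 11, sabird, eldhex, and yuljor make wynrun.
rhomor and wynrun and eldhex → lionex (Recipe 4).
Using Recipe 2, yuljor, lionex, and sabird make hexdor.
rhofen would need sabmor (Recipe 5), but sabmor is never obtained.
hexdor: reached.
wynrun: reached.
Reached: hexdor and wynrun — 2 of the 3.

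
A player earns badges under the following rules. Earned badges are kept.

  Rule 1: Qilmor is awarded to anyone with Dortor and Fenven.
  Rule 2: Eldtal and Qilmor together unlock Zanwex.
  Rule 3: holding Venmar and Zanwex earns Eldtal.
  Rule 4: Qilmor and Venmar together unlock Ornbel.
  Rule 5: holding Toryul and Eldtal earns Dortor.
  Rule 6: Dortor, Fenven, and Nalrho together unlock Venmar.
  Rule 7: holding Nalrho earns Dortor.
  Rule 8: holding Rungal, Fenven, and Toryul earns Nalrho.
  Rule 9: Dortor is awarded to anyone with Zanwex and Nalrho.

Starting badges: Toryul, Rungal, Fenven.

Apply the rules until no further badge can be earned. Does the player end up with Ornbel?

Yes

With Rungal, Fenven, and Toryul, Nalrho is earned (Rule 8).
With Nalrho, Dortor is earned (Rule 7).
With Dortor, Fenven, and Nalrho, Venmar is earned (Rule 6).
With Dortor and Fenven, Qilmor is earned (Rule 1).
With Qilmor and Venmar, Ornbel is earned (Rule 4).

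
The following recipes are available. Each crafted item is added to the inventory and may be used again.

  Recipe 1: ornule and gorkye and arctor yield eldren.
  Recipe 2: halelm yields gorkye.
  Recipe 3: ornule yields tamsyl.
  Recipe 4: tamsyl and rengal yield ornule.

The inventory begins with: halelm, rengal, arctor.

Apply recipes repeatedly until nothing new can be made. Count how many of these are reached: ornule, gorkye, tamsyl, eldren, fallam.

1

Using Recipe 2, halelm makes gorkye.
ornule would need tamsyl and rengal (Recipe 4), but tamsyl is never obtained.
gorkye: reached.
tamsyl would need ornule (Recipe 3), but ornule is never obtained.
eldren would need ornule, gorkye, and arctor (Recipe 1), but ornule is never obtained.
No rule produces fallam, and it is not given.
Reached: gorkye — 1 of the 5.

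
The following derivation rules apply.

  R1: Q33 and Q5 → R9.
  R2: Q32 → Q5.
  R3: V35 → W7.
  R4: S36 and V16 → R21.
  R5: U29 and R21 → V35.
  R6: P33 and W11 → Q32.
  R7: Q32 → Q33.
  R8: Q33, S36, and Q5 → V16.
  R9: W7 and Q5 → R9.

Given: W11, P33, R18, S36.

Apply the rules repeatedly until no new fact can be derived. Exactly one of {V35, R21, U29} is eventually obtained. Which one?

From P33 and W11, R6 gives Q32.
From Q32, R2 gives Q5.
Q32 holds, so Q33 follows (R7).
Q33, S36, and Q5 hold, so V16 follows (R8).
S36 and V16 hold, so R21 follows (R4).
No rule produces U29, and it is not given. V35 would need U29 and R21 (R5), but U29 is never established.

R21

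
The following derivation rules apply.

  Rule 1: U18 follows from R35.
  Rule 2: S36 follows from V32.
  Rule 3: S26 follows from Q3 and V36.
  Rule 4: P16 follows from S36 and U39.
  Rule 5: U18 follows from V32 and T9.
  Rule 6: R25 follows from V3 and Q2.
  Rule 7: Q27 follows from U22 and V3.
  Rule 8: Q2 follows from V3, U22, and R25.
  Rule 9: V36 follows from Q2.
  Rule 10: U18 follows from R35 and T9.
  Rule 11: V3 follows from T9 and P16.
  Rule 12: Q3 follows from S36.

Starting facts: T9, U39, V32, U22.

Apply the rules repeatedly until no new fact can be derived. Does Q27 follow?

V32 holds, so S36 follows (Rule 2).
From S36 and U39, Rule 4 gives P16.
T9 and P16 hold, so V3 follows (Rule 11).
U22 and V3 hold, so Q27 follows (Rule 7).

Yes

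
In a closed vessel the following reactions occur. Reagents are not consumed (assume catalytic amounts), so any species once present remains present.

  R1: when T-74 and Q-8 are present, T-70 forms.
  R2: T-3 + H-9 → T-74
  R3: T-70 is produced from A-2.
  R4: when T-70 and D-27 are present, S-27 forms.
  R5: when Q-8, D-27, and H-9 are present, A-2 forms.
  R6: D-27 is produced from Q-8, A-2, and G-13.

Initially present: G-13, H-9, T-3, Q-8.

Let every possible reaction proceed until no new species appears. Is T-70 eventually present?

T-3 and H-9 present → T-74 forms (R2).
T-74 and Q-8 present → T-70 forms (R1).

Yes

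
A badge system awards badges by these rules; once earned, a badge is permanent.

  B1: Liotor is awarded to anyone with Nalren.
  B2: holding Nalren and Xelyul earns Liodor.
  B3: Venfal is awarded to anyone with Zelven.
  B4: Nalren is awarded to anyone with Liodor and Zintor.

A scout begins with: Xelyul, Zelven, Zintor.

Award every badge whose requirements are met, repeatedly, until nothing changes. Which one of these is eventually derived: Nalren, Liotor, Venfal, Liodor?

With Zelven, Venfal is earned (B3).
Liodor would need Nalren and Xelyul (B2), but Nalren is never earned. Liotor would need Nalren (B1), but Nalren is never earned. Nalren would need Liodor and Zintor (B4), but Liodor is never earned.

Venfal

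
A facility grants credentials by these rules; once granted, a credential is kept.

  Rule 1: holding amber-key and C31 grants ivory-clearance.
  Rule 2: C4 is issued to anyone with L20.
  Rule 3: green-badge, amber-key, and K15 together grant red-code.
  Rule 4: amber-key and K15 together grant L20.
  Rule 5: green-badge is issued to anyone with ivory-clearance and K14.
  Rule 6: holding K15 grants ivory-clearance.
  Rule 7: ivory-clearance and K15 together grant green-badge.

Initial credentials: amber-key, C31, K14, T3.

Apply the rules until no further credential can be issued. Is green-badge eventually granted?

Yes

Holding amber-key and C31 grants ivory-clearance (Rule 1).
Holding ivory-clearance and K14 grants green-badge (Rule 5).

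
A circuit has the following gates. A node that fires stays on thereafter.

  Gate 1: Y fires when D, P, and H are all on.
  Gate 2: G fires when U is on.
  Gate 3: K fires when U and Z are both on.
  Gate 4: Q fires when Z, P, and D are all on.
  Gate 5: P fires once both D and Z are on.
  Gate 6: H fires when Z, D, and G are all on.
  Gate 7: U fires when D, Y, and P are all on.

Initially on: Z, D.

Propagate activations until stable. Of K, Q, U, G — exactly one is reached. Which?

Q

Gate 5: D and Z on → P on.
Gate 4: Z, P, and D on → Q on.
G would need U (Gate 2), but U never turns on. U would need D, Y, and P (Gate 7), but Y never turns on. K would need U and Z (Gate 3), but U never turns on.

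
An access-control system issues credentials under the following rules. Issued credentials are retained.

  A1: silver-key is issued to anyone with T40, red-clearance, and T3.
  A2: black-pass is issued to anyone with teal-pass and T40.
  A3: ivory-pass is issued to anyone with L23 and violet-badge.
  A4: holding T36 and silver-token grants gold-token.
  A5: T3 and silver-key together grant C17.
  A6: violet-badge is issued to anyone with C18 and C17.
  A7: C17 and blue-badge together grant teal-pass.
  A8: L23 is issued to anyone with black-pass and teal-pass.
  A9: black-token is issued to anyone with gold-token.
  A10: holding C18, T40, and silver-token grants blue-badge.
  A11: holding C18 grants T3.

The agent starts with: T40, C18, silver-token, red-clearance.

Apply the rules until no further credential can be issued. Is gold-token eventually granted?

No

gold-token would need T36 and silver-token (A4), but T36 is never granted.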